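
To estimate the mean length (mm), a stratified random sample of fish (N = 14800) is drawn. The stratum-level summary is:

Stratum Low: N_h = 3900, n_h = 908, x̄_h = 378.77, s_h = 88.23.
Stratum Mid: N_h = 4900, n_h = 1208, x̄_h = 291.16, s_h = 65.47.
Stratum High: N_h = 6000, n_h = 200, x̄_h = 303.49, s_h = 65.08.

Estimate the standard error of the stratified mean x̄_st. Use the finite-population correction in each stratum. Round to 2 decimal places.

V̂(x̄_st) = Σ W_h² (1 − n_h/N_h) s_h²/n_h, with W_h = N_h/N and N = 14800:
  stratum Low: (3900/14800)²·(1 − 908/3900)·88.23²/908 = 0.456719
  stratum Mid: (4900/14800)²·(1 − 1208/4900)·65.47²/1208 = 0.293057
  stratum High: (6000/14800)²·(1 − 200/6000)·65.08²/200 = 3.3645
V̂(x̄_st) = 4.11428
SE(x̄_st) = √4.11428 = 2.02837

SE(x̄_st) ≈ 2.03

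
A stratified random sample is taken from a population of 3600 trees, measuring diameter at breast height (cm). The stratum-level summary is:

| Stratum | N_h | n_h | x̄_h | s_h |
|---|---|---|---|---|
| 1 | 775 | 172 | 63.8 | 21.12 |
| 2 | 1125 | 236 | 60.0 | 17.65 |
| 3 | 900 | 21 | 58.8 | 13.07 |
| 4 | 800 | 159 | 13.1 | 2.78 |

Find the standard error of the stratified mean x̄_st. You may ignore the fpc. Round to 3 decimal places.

SE(x̄_st) ≈ 0.872

V̂(x̄_st) = Σ W_h² s_h²/n_h, with W_h = N_h/N and N = 3600:
  stratum 1: (775/3600)²·21.12²/172 = 0.120187
  stratum 2: (1125/3600)²·17.65²/236 = 0.128907
  stratum 3: (900/3600)²·13.07²/21 = 0.508407
  stratum 4: (800/3600)²·2.78²/159 = 0.00240031
V̂(x̄_st) = 0.759902
SE(x̄_st) = √0.759902 = 0.871724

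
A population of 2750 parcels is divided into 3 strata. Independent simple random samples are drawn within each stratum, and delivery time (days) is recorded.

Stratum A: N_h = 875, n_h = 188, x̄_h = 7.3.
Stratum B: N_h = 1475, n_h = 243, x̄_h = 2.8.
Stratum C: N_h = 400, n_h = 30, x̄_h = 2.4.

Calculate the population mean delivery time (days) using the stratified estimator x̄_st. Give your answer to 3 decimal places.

x̄_st ≈ 4.174

N = Σ N_h = 2750. Stratum weights W_h = N_h/N.
x̄_st = (875·7.3 + 1475·2.8 + 400·2.4) / 2750 = 4.17364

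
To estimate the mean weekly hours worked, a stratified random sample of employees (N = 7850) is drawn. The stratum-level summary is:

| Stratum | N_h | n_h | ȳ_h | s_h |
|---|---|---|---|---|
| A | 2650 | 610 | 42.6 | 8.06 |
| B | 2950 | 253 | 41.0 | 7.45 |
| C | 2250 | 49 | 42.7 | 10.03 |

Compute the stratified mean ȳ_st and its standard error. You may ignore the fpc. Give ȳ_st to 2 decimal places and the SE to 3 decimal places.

ȳ_st ≈ 42.03, SE ≈ 0.460

ȳ_st = Σ W_h ȳ_h = (2650·42.6 + 2950·41.0 + 2250·42.7)/7850 = 42.02739
V̂(ȳ_st) = Σ W_h² s_h²/n_h, with W_h = N_h/N and N = 7850:
  stratum A: (2650/7850)²·8.06²/610 = 0.0121365
  stratum B: (2950/7850)²·7.45²/253 = 0.0309811
  stratum C: (2250/7850)²·10.03²/49 = 0.168668
V̂(ȳ_st) = 0.211785
SE(ȳ_st) = √0.211785 = 0.460201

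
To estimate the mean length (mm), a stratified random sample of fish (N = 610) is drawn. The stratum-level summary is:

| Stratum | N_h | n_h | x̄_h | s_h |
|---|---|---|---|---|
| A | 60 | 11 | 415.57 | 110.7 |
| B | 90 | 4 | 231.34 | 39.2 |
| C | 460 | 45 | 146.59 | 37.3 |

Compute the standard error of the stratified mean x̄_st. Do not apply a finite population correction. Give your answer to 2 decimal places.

V̂(x̄_st) = Σ W_h² s_h²/n_h, with W_h = N_h/N and N = 610:
  stratum A: (60/610)²·110.7²/11 = 10.7782
  stratum B: (90/610)²·39.2²/4 = 8.36253
  stratum C: (460/610)²·37.3²/45 = 17.5817
V̂(x̄_st) = 36.7224
SE(x̄_st) = √36.7224 = 6.0599

SE(x̄_st) ≈ 6.06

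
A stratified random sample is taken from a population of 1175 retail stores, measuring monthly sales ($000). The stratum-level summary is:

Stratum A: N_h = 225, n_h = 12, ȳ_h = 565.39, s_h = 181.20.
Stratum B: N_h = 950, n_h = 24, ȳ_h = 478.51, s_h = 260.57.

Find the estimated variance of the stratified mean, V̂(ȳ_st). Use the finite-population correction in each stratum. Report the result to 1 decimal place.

V̂(ȳ_st) = Σ W_h² (1 − n_h/N_h) s_h²/n_h, with W_h = N_h/N and N = 1175:
  stratum A: (225/1175)²·(1 − 12/225)·181.20²/12 = 94.9777
  stratum B: (950/1175)²·(1 − 24/950)·260.57²/24 = 1802.59
V̂(ȳ_st) = 1897.57

V̂(ȳ_st) ≈ 1897.6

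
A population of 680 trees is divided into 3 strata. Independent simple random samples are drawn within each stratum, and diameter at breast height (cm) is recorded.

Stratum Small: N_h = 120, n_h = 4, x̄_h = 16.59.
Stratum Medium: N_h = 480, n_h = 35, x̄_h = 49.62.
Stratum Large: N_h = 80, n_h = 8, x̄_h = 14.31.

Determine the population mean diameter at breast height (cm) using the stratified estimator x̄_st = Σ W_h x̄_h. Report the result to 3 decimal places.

N = Σ N_h = 680. Stratum weights W_h = N_h/N.
x̄_st = (120·16.59 + 480·49.62 + 80·14.31) / 680 = 39.63706

x̄_st ≈ 39.637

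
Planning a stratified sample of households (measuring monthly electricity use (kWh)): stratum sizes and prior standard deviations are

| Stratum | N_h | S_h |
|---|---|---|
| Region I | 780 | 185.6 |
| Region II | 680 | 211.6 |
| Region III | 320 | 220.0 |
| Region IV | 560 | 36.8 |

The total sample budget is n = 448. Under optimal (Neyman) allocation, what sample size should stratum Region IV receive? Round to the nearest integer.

24

Neyman allocation: n_h = n · N_h S_h / Σ N_i S_i, with n = 448.
  stratum Region I: N_h·S_h = 780·185.6 = 144768.00
  stratum Region II: N_h·S_h = 680·211.6 = 143888.00
  stratum Region III: N_h·S_h = 320·220.0 = 70400.00
  stratum Region IV: N_h·S_h = 560·36.8 = 20608.00
Σ N_h S_h = 379664.00
n for stratum Region IV = 448·20608.00/379664.00 = 24.317 → 24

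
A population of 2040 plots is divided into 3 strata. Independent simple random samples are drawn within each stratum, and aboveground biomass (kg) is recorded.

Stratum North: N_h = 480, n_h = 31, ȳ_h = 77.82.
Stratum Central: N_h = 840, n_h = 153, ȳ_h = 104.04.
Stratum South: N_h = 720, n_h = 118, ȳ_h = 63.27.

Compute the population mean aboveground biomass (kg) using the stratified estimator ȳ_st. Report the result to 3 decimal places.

N = Σ N_h = 2040. Stratum weights W_h = N_h/N.
ȳ_st = (480·77.82 + 840·104.04 + 720·63.27) / 2040 = 83.48118

ȳ_st ≈ 83.481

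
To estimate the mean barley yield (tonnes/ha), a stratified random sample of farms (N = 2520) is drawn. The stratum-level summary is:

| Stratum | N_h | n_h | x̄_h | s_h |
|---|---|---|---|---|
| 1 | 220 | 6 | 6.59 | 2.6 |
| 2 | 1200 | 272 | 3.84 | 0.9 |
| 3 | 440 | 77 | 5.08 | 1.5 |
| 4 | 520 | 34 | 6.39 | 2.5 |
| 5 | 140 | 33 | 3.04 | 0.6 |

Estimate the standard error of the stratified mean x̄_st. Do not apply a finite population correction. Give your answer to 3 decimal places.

SE(x̄_st) ≈ 0.134

V̂(x̄_st) = Σ W_h² s_h²/n_h, with W_h = N_h/N and N = 2520:
  stratum 1: (220/2520)²·2.6²/6 = 0.00858697
  stratum 2: (1200/2520)²·0.9²/272 = 0.00067527
  stratum 3: (440/2520)²·1.5²/77 = 0.000890833
  stratum 4: (520/2520)²·2.5²/34 = 0.0078272
  stratum 5: (140/2520)²·0.6²/33 = 3.367e-05
V̂(x̄_st) = 0.0180139
SE(x̄_st) = √0.0180139 = 0.134216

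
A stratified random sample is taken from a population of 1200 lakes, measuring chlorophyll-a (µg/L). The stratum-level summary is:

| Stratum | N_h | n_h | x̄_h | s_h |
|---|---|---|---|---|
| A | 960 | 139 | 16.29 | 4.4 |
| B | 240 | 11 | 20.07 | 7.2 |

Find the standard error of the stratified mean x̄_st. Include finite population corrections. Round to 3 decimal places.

V̂(x̄_st) = Σ W_h² (1 − n_h/N_h) s_h²/n_h, with W_h = N_h/N and N = 1200:
  stratum A: (960/1200)²·(1 − 139/960)·4.4²/139 = 0.0762329
  stratum B: (240/1200)²·(1 − 11/240)·7.2²/11 = 0.179869
V̂(x̄_st) = 0.256102
SE(x̄_st) = √0.256102 = 0.506065

SE(x̄_st) ≈ 0.506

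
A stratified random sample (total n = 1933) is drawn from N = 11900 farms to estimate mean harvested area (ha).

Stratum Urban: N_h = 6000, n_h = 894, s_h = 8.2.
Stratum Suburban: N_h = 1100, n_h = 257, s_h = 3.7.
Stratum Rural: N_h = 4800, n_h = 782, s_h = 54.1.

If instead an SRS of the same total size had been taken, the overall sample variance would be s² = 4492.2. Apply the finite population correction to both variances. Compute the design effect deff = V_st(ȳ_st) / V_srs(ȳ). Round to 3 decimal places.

V̂(ȳ_st) = Σ W_h² (1 − n_h/N_h) s_h²/n_h, with W_h = N_h/N and N = 11900:
  stratum Urban: (6000/11900)²·(1 − 894/6000)·8.2²/894 = 0.0162715
  stratum Suburban: (1100/11900)²·(1 − 257/1100)·3.7²/257 = 0.000348816
  stratum Rural: (4800/11900)²·(1 − 782/4800)·54.1²/782 = 0.509736
V_st = 0.526356
V_srs = (1 − 1933/11900)·4492.2/1933 = 1.94646
deff = V_st / V_srs = 0.526356/1.94646 = 0.2704

deff ≈ 0.270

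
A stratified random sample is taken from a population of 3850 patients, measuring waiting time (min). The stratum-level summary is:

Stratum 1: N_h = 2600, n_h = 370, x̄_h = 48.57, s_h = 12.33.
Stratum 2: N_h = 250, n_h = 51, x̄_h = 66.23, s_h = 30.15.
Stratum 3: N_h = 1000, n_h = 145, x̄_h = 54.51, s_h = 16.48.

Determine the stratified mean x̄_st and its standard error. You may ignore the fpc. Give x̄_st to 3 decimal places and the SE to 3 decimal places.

x̄_st = Σ W_h x̄_h = (2600·48.57 + 250·66.23 + 1000·54.51)/3850 = 51.25961
V̂(x̄_st) = Σ W_h² s_h²/n_h, with W_h = N_h/N and N = 3850:
  stratum 1: (2600/3850)²·12.33²/370 = 0.187391
  stratum 2: (250/3850)²·30.15²/51 = 0.0751559
  stratum 3: (1000/3850)²·16.48²/145 = 0.126364
V̂(x̄_st) = 0.388912
SE(x̄_st) = √0.388912 = 0.623628

x̄_st ≈ 51.260, SE ≈ 0.624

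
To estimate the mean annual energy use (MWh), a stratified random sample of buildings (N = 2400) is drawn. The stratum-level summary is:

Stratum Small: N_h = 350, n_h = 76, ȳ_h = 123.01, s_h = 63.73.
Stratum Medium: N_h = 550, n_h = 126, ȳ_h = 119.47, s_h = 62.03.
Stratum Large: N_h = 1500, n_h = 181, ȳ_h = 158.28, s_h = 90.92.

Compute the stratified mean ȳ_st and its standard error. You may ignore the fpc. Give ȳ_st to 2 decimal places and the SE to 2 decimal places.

ȳ_st ≈ 144.24, SE ≈ 4.54

ȳ_st = Σ W_h ȳ_h = (350·123.01 + 550·119.47 + 1500·158.28)/2400 = 144.24250
V̂(ȳ_st) = Σ W_h² s_h²/n_h, with W_h = N_h/N and N = 2400:
  stratum Small: (350/2400)²·63.73²/76 = 1.13655
  stratum Medium: (550/2400)²·62.03²/126 = 1.60375
  stratum Large: (1500/2400)²·90.92²/181 = 17.8402
V̂(ȳ_st) = 20.5805
SE(ȳ_st) = √20.5805 = 4.53658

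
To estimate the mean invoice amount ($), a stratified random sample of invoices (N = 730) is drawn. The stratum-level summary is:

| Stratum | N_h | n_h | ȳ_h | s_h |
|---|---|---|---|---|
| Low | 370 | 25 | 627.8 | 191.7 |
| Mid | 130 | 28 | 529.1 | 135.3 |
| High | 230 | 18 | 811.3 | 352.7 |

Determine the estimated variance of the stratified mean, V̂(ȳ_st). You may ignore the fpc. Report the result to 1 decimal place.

V̂(ȳ_st) ≈ 1084.4

V̂(ȳ_st) = Σ W_h² s_h²/n_h, with W_h = N_h/N and N = 730:
  stratum Low: (370/730)²·191.7²/25 = 377.626
  stratum Mid: (130/730)²·135.3²/28 = 20.7338
  stratum High: (230/730)²·352.7²/18 = 686.038
V̂(ȳ_st) = 1084.4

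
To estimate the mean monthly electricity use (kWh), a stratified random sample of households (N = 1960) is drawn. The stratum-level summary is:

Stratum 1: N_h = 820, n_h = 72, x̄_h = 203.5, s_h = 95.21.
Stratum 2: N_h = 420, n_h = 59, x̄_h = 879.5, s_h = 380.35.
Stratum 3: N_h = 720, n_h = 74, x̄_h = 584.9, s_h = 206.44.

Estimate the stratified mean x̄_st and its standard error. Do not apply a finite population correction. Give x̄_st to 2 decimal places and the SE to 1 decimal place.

x̄_st = Σ W_h x̄_h = (820·203.5 + 420·879.5 + 720·584.9)/1960 = 488.46327
V̂(x̄_st) = Σ W_h² s_h²/n_h, with W_h = N_h/N and N = 1960:
  stratum 1: (820/1960)²·95.21²/72 = 22.0368
  stratum 2: (420/1960)²·380.35²/59 = 112.59
  stratum 3: (720/1960)²·206.44²/74 = 77.7157
V̂(x̄_st) = 212.343
SE(x̄_st) = √212.343 = 14.572

x̄_st ≈ 488.46, SE ≈ 14.6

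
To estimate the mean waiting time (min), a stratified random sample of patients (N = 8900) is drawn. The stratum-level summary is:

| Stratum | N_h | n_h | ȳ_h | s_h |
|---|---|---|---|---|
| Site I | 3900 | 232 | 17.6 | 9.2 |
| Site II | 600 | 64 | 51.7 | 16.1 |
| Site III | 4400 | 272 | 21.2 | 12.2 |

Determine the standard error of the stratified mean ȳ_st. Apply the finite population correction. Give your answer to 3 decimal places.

SE(ȳ_st) ≈ 0.456

V̂(ȳ_st) = Σ W_h² (1 − n_h/N_h) s_h²/n_h, with W_h = N_h/N and N = 8900:
  stratum Site I: (3900/8900)²·(1 − 232/3900)·9.2²/232 = 0.0658873
  stratum Site II: (600/8900)²·(1 − 64/600)·16.1²/64 = 0.016444
  stratum Site III: (4400/8900)²·(1 − 272/4400)·12.2²/272 = 0.125477
V̂(ȳ_st) = 0.207808
SE(ȳ_st) = √0.207808 = 0.45586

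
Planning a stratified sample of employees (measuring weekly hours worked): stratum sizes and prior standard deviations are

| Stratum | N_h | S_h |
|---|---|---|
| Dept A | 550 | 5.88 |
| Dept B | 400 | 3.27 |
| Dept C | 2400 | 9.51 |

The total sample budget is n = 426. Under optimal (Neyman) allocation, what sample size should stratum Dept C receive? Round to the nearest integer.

Neyman allocation: n_h = n · N_h S_h / Σ N_i S_i, with n = 426.
  stratum Dept A: N_h·S_h = 550·5.88 = 3234.00
  stratum Dept B: N_h·S_h = 400·3.27 = 1308.00
  stratum Dept C: N_h·S_h = 2400·9.51 = 22824.00
Σ N_h S_h = 27366.00
n for stratum Dept C = 426·22824.00/27366.00 = 355.296 → 355

355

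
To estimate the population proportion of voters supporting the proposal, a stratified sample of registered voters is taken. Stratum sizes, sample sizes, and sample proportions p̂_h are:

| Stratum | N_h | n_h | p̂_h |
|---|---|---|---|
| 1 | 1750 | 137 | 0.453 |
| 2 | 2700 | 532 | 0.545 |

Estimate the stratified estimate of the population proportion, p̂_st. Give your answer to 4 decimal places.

N = 4450; stratum weights W_h = N_h/N.
p̂_st = Σ W_h p̂_h = (1750·0.453 + 2700·0.545)/4450 = 0.50882

p̂_st ≈ 0.5088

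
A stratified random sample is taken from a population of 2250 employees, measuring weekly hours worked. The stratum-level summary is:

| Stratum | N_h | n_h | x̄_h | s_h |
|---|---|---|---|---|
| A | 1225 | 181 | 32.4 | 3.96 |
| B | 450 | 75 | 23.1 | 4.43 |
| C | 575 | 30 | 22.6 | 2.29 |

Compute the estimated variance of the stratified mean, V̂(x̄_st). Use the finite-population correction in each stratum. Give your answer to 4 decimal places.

V̂(x̄_st) ≈ 0.0414

V̂(x̄_st) = Σ W_h² (1 − n_h/N_h) s_h²/n_h, with W_h = N_h/N and N = 2250:
  stratum A: (1225/2250)²·(1 − 181/1225)·3.96²/181 = 0.0218869
  stratum B: (450/2250)²·(1 − 75/450)·4.43²/75 = 0.00872218
  stratum C: (575/2250)²·(1 − 30/575)·2.29²/30 = 0.0108205
V̂(x̄_st) = 0.0414296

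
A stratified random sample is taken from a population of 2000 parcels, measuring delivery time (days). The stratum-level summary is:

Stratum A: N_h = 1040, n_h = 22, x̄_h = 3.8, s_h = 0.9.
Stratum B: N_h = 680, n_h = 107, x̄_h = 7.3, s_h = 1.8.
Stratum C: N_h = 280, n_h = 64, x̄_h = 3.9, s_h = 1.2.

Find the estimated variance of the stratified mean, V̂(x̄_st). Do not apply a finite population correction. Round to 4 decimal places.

V̂(x̄_st) = Σ W_h² s_h²/n_h, with W_h = N_h/N and N = 2000:
  stratum A: (1040/2000)²·0.9²/22 = 0.00995564
  stratum B: (680/2000)²·1.8²/107 = 0.00350041
  stratum C: (280/2000)²·1.2²/64 = 0.000441
V̂(x̄_st) = 0.013897

V̂(x̄_st) ≈ 0.0139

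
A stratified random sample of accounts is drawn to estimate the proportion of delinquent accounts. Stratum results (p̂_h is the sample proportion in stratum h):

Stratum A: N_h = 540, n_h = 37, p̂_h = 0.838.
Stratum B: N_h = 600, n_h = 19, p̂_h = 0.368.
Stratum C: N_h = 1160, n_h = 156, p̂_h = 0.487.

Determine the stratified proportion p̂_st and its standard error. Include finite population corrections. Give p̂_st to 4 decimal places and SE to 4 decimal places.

p̂_st ≈ 0.5384, SE ≈ 0.0374

N = 2300; stratum weights W_h = N_h/N.
p̂_st = Σ W_h p̂_h = (540·0.838 + 600·0.368 + 1160·0.487)/2300 = 0.53837
V̂(p̂_st) = Σ W_h² (1 − n_h/N_h) p̂_h(1−p̂_h)/(n_h−1):
  stratum A: (540/2300)²·(1 − 37/540)·0.838·0.162/36 = 0.000193626
  stratum B: (600/2300)²·(1 − 19/600)·0.368·0.632/18 = 0.00085146
  stratum C: (1160/2300)²·(1 − 156/1160)·0.487·0.513/155 = 0.000354855
V̂(p̂_st) = 0.00139994; SE = √V̂ = 0.0374158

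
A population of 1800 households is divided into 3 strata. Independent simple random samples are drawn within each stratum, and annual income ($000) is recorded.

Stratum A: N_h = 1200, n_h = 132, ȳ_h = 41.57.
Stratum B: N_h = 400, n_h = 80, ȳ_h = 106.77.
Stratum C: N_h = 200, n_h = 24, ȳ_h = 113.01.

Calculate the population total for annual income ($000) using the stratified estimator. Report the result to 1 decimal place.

τ̂_st = Σ N_h ȳ_h = 1200·41.57 + 400·106.77 + 200·113.01 = 115194.0

τ̂_st ≈ 115194.0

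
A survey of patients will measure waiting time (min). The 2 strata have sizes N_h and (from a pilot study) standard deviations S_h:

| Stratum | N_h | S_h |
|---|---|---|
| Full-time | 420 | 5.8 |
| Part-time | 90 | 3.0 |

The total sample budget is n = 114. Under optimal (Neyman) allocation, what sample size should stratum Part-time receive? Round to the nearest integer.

11

Neyman allocation: n_h = n · N_h S_h / Σ N_i S_i, with n = 114.
  stratum Full-time: N_h·S_h = 420·5.8 = 2436.00
  stratum Part-time: N_h·S_h = 90·3.0 = 270.00
Σ N_h S_h = 2706.00
n for stratum Part-time = 114·270.00/2706.00 = 11.375 → 11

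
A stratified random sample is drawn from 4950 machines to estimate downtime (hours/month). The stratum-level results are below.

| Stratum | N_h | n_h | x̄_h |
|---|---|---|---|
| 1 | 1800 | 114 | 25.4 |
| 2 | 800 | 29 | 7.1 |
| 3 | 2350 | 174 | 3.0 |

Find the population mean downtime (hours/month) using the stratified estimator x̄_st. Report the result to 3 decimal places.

x̄_st ≈ 11.808

N = Σ N_h = 4950. Stratum weights W_h = N_h/N.
x̄_st = (1800·25.4 + 800·7.1 + 2350·3.0) / 4950 = 11.80808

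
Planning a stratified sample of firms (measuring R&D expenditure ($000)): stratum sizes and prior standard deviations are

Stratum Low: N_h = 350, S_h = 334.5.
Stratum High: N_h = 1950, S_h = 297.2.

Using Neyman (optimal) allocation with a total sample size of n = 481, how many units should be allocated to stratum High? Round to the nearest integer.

Neyman allocation: n_h = n · N_h S_h / Σ N_i S_i, with n = 481.
  stratum Low: N_h·S_h = 350·334.5 = 117075.00
  stratum High: N_h·S_h = 1950·297.2 = 579540.00
Σ N_h S_h = 696615.00
n for stratum High = 481·579540.00/696615.00 = 400.162 → 400

400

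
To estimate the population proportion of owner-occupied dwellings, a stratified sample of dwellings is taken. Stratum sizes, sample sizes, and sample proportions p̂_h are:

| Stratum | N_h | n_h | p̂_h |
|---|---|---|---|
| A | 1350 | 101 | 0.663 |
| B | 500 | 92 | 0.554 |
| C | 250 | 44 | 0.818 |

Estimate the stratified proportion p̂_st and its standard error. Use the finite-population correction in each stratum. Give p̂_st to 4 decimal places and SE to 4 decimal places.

p̂_st ≈ 0.6555, SE ≈ 0.0319

N = 2100; stratum weights W_h = N_h/N.
p̂_st = Σ W_h p̂_h = (1350·0.663 + 500·0.554 + 250·0.818)/2100 = 0.65550
V̂(p̂_st) = Σ W_h² (1 − n_h/N_h) p̂_h(1−p̂_h)/(n_h−1):
  stratum A: (1350/2100)²·(1 − 101/1350)·0.663·0.337/100 = 0.000854282
  stratum B: (500/2100)²·(1 − 92/500)·0.554·0.446/91 = 0.000125601
  stratum C: (250/2100)²·(1 − 44/250)·0.818·0.182/43 = 4.0432e-05
V̂(p̂_st) = 0.00102032; SE = √V̂ = 0.0319424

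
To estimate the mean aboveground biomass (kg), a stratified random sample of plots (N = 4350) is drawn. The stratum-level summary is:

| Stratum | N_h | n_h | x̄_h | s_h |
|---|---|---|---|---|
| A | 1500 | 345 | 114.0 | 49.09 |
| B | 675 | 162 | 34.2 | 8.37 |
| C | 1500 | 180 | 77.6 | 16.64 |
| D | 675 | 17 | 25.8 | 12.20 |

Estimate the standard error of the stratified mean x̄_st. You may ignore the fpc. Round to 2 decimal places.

SE(x̄_st) ≈ 1.11

V̂(x̄_st) = Σ W_h² s_h²/n_h, with W_h = N_h/N and N = 4350:
  stratum A: (1500/4350)²·49.09²/345 = 0.83056
  stratum B: (675/4350)²·8.37²/162 = 0.0104127
  stratum C: (1500/4350)²·16.64²/180 = 0.18291
  stratum D: (675/4350)²·12.20²/17 = 0.210814
V̂(x̄_st) = 1.2347
SE(x̄_st) = √1.2347 = 1.11117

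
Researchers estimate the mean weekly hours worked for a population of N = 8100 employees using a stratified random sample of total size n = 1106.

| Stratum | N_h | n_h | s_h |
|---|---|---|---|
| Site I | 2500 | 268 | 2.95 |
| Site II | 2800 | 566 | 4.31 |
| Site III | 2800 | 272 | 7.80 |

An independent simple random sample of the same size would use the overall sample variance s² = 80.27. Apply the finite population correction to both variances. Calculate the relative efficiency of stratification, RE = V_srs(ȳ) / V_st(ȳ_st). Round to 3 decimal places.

V̂(ȳ_st) = Σ W_h² (1 − n_h/N_h) s_h²/n_h, with W_h = N_h/N and N = 8100:
  stratum Site I: (2500/8100)²·(1 − 268/2500)·2.95²/268 = 0.00276168
  stratum Site II: (2800/8100)²·(1 − 566/2800)·4.31²/566 = 0.00312903
  stratum Site III: (2800/8100)²·(1 − 272/2800)·7.80²/272 = 0.0241316
V_st = 0.0300223
V_srs = (1 − 1106/8100)·80.27/1106 = 0.062667
Relative efficiency = V_srs / V_st = 0.062667/0.0300223 = 2.0874

RE ≈ 2.087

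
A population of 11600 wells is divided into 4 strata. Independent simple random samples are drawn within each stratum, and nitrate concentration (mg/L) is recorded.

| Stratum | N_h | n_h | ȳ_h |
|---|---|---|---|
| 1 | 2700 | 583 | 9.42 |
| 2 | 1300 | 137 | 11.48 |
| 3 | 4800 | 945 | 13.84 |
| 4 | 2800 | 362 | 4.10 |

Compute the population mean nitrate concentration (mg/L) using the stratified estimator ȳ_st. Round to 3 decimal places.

N = Σ N_h = 11600. Stratum weights W_h = N_h/N.
ȳ_st = (2700·9.42 + 1300·11.48 + 4800·13.84 + 2800·4.10) / 11600 = 10.19569

ȳ_st ≈ 10.196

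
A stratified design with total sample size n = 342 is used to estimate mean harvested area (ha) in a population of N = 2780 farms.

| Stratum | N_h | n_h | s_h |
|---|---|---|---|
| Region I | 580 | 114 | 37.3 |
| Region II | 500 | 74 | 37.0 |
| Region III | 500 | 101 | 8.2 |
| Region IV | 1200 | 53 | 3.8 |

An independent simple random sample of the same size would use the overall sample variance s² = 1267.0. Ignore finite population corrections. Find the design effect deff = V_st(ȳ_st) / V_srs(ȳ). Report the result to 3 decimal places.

deff ≈ 0.324

V̂(ȳ_st) = Σ W_h² s_h²/n_h, with W_h = N_h/N and N = 2780:
  stratum Region I: (580/2780)²·37.3²/114 = 0.531226
  stratum Region II: (500/2780)²·37.0²/74 = 0.598442
  stratum Region III: (500/2780)²·8.2²/101 = 0.0215356
  stratum Region IV: (1200/2780)²·3.8²/53 = 0.050765
V_st = 1.20197
V_srs = s²/n = 1267.0/342 = 3.70468
deff = V_st / V_srs = 1.20197/3.70468 = 0.3244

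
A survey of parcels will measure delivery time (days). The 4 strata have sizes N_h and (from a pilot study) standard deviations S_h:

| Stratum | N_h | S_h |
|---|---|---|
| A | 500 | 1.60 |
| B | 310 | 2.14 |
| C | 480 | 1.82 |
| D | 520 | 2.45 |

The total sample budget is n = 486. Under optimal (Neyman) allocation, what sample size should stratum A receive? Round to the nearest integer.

108

Neyman allocation: n_h = n · N_h S_h / Σ N_i S_i, with n = 486.
  stratum A: N_h·S_h = 500·1.60 = 800.00
  stratum B: N_h·S_h = 310·2.14 = 663.40
  stratum C: N_h·S_h = 480·1.82 = 873.60
  stratum D: N_h·S_h = 520·2.45 = 1274.00
Σ N_h S_h = 3611.00
n for stratum A = 486·800.00/3611.00 = 107.671 → 108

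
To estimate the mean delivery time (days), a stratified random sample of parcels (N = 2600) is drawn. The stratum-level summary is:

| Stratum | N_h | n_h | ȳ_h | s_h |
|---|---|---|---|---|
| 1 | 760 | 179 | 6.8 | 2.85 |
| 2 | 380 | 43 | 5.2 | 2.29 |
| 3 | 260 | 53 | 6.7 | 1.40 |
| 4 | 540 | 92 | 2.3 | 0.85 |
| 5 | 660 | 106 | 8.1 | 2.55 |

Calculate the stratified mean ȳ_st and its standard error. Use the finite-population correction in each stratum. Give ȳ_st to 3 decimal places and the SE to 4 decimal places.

ȳ_st = Σ W_h ȳ_h = (760·6.8 + 380·5.2 + 260·6.7 + 540·2.3 + 660·8.1)/2600 = 5.95154
V̂(ȳ_st) = Σ W_h² (1 − n_h/N_h) s_h²/n_h, with W_h = N_h/N and N = 2600:
  stratum 1: (760/2600)²·(1 − 179/760)·2.85²/179 = 0.00296401
  stratum 2: (380/2600)²·(1 − 43/380)·2.29²/43 = 0.0023103
  stratum 3: (260/2600)²·(1 − 53/260)·1.40²/53 = 0.000294427
  stratum 4: (540/2600)²·(1 − 92/540)·0.85²/92 = 0.000281045
  stratum 5: (660/2600)²·(1 − 106/660)·2.55²/106 = 0.00331804
V̂(ȳ_st) = 0.00916783
SE(ȳ_st) = √0.00916783 = 0.0957488

ȳ_st ≈ 5.952, SE ≈ 0.0957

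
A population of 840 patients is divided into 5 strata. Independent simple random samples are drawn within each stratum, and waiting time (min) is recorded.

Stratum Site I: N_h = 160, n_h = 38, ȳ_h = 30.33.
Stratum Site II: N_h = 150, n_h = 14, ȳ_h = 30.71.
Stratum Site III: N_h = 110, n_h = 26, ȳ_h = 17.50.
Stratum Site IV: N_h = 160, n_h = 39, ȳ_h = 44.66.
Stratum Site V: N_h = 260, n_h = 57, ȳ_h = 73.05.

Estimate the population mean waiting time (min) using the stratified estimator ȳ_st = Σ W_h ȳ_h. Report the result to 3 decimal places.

N = Σ N_h = 840. Stratum weights W_h = N_h/N.
ȳ_st = (160·30.33 + 150·30.71 + 110·17.50 + 160·44.66 + 260·73.05) / 840 = 44.67012

ȳ_st ≈ 44.670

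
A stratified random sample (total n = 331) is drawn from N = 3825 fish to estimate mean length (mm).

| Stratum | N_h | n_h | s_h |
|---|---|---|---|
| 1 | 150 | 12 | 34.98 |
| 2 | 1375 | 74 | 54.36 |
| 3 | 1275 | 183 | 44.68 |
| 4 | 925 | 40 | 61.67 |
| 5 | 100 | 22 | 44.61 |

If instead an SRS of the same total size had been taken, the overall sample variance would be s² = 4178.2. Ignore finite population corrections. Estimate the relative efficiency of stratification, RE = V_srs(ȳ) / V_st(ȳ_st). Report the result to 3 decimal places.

RE ≈ 1.039

V̂(ȳ_st) = Σ W_h² s_h²/n_h, with W_h = N_h/N and N = 3825:
  stratum 1: (150/3825)²·34.98²/12 = 0.156812
  stratum 2: (1375/3825)²·54.36²/74 = 5.16024
  stratum 3: (1275/3825)²·44.68²/183 = 1.21208
  stratum 4: (925/3825)²·61.67²/40 = 5.56043
  stratum 5: (100/3825)²·44.61²/22 = 0.0618271
V_st = 12.1514
V_srs = s²/n = 4178.2/331 = 12.623
Relative efficiency = V_srs / V_st = 12.623/12.1514 = 1.0388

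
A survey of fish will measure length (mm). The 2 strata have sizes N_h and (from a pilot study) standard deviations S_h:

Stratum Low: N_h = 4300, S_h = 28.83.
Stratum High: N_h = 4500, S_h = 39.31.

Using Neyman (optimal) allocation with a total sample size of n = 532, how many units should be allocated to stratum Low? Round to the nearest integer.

Neyman allocation: n_h = n · N_h S_h / Σ N_i S_i, with n = 532.
  stratum Low: N_h·S_h = 4300·28.83 = 123969.00
  stratum High: N_h·S_h = 4500·39.31 = 176895.00
Σ N_h S_h = 300864.00
n for stratum Low = 532·123969.00/300864.00 = 219.207 → 219

219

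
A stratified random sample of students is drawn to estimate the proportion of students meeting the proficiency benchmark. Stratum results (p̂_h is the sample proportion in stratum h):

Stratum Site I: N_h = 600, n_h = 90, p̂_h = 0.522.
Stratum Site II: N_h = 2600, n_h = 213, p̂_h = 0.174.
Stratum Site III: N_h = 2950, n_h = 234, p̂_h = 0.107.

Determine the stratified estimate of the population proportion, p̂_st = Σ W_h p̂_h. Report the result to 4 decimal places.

N = 6150; stratum weights W_h = N_h/N.
p̂_st = Σ W_h p̂_h = (600·0.522 + 2600·0.174 + 2950·0.107)/6150 = 0.17581

p̂_st ≈ 0.1758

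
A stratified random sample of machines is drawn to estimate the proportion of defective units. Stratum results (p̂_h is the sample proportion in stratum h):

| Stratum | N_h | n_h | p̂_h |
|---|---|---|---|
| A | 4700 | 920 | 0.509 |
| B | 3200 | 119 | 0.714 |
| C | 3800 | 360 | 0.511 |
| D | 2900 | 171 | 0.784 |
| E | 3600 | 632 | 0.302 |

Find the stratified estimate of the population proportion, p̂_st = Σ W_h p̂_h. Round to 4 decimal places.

p̂_st ≈ 0.5483

N = 18200; stratum weights W_h = N_h/N.
p̂_st = Σ W_h p̂_h = (4700·0.509 + 3200·0.714 + 3800·0.511 + 2900·0.784 + 3600·0.302)/18200 = 0.54834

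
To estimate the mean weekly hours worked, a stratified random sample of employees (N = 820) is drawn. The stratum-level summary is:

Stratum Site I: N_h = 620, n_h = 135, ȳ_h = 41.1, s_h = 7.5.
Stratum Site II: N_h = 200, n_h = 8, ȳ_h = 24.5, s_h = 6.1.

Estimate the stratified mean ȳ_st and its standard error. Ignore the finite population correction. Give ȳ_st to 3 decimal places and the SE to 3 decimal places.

ȳ_st = Σ W_h ȳ_h = (620·41.1 + 200·24.5)/820 = 37.05122
V̂(ȳ_st) = Σ W_h² s_h²/n_h, with W_h = N_h/N and N = 820:
  stratum Site I: (620/820)²·7.5²/135 = 0.238201
  stratum Site II: (200/820)²·6.1²/8 = 0.276695
V̂(ȳ_st) = 0.514897
SE(ȳ_st) = √0.514897 = 0.717563

ȳ_st ≈ 37.051, SE ≈ 0.718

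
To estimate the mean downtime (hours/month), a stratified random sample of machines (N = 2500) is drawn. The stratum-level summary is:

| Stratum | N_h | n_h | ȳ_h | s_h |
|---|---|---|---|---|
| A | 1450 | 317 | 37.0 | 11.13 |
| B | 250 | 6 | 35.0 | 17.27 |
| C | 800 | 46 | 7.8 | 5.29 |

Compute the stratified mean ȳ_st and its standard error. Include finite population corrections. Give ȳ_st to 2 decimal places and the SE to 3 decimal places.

ȳ_st ≈ 27.46, SE ≈ 0.804

ȳ_st = Σ W_h ȳ_h = (1450·37.0 + 250·35.0 + 800·7.8)/2500 = 27.45600
V̂(ȳ_st) = Σ W_h² (1 − n_h/N_h) s_h²/n_h, with W_h = N_h/N and N = 2500:
  stratum A: (1450/2500)²·(1 − 317/1450)·11.13²/317 = 0.102719
  stratum B: (250/2500)²·(1 − 6/250)·17.27²/6 = 0.485158
  stratum C: (800/2500)²·(1 − 46/800)·5.29²/46 = 0.0587131
V̂(ȳ_st) = 0.64659
SE(ȳ_st) = √0.64659 = 0.804108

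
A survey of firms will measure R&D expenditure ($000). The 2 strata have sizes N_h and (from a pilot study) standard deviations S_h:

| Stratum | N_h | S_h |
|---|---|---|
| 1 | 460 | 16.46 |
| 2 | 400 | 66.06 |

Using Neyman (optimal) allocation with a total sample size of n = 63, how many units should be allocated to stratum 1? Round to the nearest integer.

14

Neyman allocation: n_h = n · N_h S_h / Σ N_i S_i, with n = 63.
  stratum 1: N_h·S_h = 460·16.46 = 7571.60
  stratum 2: N_h·S_h = 400·66.06 = 26424.00
Σ N_h S_h = 33995.60
n for stratum 1 = 63·7571.60/33995.60 = 14.032 → 14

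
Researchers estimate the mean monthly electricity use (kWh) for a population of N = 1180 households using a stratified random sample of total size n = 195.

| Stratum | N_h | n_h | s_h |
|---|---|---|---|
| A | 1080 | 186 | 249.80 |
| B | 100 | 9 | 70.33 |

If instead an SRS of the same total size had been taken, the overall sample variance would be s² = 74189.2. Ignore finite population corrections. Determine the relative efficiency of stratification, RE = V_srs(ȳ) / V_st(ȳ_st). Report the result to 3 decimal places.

V̂(ȳ_st) = Σ W_h² s_h²/n_h, with W_h = N_h/N and N = 1180:
  stratum A: (1080/1180)²·249.80²/186 = 281.032
  stratum B: (100/1180)²·70.33²/9 = 3.94707
V_st = 284.979
V_srs = s²/n = 74189.2/195 = 380.457
Relative efficiency = V_srs / V_st = 380.457/284.979 = 1.3350

RE ≈ 1.335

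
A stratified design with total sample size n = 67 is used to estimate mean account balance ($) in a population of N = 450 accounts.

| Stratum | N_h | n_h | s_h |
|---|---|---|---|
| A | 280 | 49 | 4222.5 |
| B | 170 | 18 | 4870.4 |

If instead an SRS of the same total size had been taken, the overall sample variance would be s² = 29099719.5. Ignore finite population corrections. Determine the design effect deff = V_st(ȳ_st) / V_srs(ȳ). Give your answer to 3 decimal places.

deff ≈ 0.757

V̂(ȳ_st) = Σ W_h² s_h²/n_h, with W_h = N_h/N and N = 450:
  stratum A: (280/450)²·4222.5²/49 = 140875
  stratum B: (170/450)²·4870.4²/18 = 188074
V_st = 328949
V_srs = s²/n = 29099719.5/67 = 434324
deff = V_st / V_srs = 328949/434324 = 0.7574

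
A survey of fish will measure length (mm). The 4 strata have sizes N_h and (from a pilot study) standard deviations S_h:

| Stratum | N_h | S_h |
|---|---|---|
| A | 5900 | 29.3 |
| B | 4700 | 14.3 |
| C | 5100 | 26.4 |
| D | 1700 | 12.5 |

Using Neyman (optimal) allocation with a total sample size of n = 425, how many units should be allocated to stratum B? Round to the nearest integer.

Neyman allocation: n_h = n · N_h S_h / Σ N_i S_i, with n = 425.
  stratum A: N_h·S_h = 5900·29.3 = 172870.00
  stratum B: N_h·S_h = 4700·14.3 = 67210.00
  stratum C: N_h·S_h = 5100·26.4 = 134640.00
  stratum D: N_h·S_h = 1700·12.5 = 21250.00
Σ N_h S_h = 395970.00
n for stratum B = 425·67210.00/395970.00 = 72.137 → 72

72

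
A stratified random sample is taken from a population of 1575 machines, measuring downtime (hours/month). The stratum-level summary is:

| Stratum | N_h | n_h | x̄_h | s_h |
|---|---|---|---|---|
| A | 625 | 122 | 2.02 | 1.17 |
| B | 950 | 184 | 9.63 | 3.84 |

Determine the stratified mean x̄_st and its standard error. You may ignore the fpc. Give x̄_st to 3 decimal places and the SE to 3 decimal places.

x̄_st ≈ 6.610, SE ≈ 0.176

x̄_st = Σ W_h x̄_h = (625·2.02 + 950·9.63)/1575 = 6.61016
V̂(x̄_st) = Σ W_h² s_h²/n_h, with W_h = N_h/N and N = 1575:
  stratum A: (625/1575)²·1.17²/122 = 0.0017669
  stratum B: (950/1575)²·3.84²/184 = 0.0291562
V̂(x̄_st) = 0.0309231
SE(x̄_st) = √0.0309231 = 0.17585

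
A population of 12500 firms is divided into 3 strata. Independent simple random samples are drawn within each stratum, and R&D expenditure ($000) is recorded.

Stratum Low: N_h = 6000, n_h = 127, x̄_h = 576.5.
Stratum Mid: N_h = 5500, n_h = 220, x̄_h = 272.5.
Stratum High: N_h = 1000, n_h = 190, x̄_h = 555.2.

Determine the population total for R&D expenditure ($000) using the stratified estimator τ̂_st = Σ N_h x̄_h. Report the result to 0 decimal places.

τ̂_st = Σ N_h x̄_h = 6000·576.5 + 5500·272.5 + 1000·555.2 = 5512950

τ̂_st ≈ 5512950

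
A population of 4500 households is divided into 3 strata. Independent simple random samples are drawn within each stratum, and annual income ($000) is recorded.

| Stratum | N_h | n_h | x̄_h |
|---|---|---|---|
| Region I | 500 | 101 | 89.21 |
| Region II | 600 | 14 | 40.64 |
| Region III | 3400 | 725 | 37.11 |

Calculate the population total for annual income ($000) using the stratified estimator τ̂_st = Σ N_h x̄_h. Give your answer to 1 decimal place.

τ̂_st ≈ 195163.0

τ̂_st = Σ N_h x̄_h = 500·89.21 + 600·40.64 + 3400·37.11 = 195163.0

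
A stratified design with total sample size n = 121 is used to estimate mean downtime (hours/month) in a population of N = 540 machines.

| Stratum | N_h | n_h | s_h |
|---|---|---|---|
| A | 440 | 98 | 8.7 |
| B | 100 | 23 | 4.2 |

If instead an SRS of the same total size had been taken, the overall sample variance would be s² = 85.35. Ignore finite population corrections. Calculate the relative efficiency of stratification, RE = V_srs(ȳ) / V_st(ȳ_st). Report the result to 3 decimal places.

RE ≈ 1.308

V̂(ȳ_st) = Σ W_h² s_h²/n_h, with W_h = N_h/N and N = 540:
  stratum A: (440/540)²·8.7²/98 = 0.512779
  stratum B: (100/540)²·4.2²/23 = 0.0263017
V_st = 0.539081
V_srs = s²/n = 85.35/121 = 0.705372
Relative efficiency = V_srs / V_st = 0.705372/0.539081 = 1.3085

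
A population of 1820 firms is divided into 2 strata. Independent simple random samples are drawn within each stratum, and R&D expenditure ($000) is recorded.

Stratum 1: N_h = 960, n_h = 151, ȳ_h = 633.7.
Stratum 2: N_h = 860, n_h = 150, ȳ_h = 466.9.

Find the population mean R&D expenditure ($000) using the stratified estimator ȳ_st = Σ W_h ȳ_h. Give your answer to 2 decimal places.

ȳ_st ≈ 554.88

N = Σ N_h = 1820. Stratum weights W_h = N_h/N.
ȳ_st = (960·633.7 + 860·466.9) / 1820 = 554.8824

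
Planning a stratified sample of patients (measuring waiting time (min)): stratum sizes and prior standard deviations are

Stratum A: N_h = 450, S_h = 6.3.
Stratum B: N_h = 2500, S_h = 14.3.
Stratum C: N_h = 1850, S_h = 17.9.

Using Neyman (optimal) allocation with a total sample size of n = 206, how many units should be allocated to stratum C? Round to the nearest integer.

Neyman allocation: n_h = n · N_h S_h / Σ N_i S_i, with n = 206.
  stratum A: N_h·S_h = 450·6.3 = 2835.00
  stratum B: N_h·S_h = 2500·14.3 = 35750.00
  stratum C: N_h·S_h = 1850·17.9 = 33115.00
Σ N_h S_h = 71700.00
n for stratum C = 206·33115.00/71700.00 = 95.142 → 95

95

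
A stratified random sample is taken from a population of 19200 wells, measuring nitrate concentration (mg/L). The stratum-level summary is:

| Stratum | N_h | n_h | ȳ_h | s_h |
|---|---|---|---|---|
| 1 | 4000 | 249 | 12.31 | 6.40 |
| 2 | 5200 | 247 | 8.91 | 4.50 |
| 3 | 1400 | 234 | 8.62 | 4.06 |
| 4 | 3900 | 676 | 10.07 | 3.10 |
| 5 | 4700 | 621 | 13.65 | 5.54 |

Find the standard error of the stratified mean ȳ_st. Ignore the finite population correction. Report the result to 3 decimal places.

V̂(ȳ_st) = Σ W_h² s_h²/n_h, with W_h = N_h/N and N = 19200:
  stratum 1: (4000/19200)²·6.40²/249 = 0.00713967
  stratum 2: (5200/19200)²·4.50²/247 = 0.00601357
  stratum 3: (1400/19200)²·4.06²/234 = 0.000374533
  stratum 4: (3900/19200)²·3.10²/676 = 0.000586548
  stratum 5: (4700/19200)²·5.54²/621 = 0.00296156
V̂(ȳ_st) = 0.0170759
SE(ȳ_st) = √0.0170759 = 0.130675

SE(ȳ_st) ≈ 0.131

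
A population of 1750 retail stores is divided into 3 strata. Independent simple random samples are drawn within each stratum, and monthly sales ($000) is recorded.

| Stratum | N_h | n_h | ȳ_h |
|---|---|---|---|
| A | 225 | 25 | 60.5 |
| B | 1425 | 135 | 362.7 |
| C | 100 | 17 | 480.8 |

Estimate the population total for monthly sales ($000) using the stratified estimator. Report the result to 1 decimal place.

τ̂_st = Σ N_h ȳ_h = 225·60.5 + 1425·362.7 + 100·480.8 = 578540.0

τ̂_st ≈ 578540.0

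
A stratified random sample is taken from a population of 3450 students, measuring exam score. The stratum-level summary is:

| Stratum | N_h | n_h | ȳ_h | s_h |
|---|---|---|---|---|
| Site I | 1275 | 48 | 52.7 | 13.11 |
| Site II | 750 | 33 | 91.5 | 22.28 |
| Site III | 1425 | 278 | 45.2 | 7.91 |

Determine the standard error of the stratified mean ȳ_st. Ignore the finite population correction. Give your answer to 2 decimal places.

V̂(ȳ_st) = Σ W_h² s_h²/n_h, with W_h = N_h/N and N = 3450:
  stratum Site I: (1275/3450)²·13.11²/48 = 0.489042
  stratum Site II: (750/3450)²·22.28²/33 = 0.710887
  stratum Site III: (1425/3450)²·7.91²/278 = 0.0383972
V̂(ȳ_st) = 1.23833
SE(ȳ_st) = √1.23833 = 1.1128

SE(ȳ_st) ≈ 1.11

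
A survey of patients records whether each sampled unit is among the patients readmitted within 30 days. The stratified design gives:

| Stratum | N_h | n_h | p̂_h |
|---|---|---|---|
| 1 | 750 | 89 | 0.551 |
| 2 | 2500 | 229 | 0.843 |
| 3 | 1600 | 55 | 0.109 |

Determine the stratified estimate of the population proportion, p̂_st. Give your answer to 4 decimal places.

N = 4850; stratum weights W_h = N_h/N.
p̂_st = Σ W_h p̂_h = (750·0.551 + 2500·0.843 + 1600·0.109)/4850 = 0.55570

p̂_st ≈ 0.5557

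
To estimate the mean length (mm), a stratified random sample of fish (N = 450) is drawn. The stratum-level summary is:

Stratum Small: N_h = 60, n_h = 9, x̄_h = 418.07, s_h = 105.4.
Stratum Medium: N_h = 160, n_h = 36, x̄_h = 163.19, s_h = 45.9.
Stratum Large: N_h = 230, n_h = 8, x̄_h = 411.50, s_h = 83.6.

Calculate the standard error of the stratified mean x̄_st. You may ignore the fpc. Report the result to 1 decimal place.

V̂(x̄_st) = Σ W_h² s_h²/n_h, with W_h = N_h/N and N = 450:
  stratum Small: (60/450)²·105.4²/9 = 21.944
  stratum Medium: (160/450)²·45.9²/36 = 7.3984
  stratum Large: (230/450)²·83.6²/8 = 228.22
V̂(x̄_st) = 257.562
SE(x̄_st) = √257.562 = 16.0487

SE(x̄_st) ≈ 16.0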